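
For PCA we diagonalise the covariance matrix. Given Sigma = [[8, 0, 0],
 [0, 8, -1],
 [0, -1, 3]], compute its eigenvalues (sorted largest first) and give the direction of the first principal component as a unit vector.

Step 1 — characteristic polynomial p(λ) = det(λI - Sigma) = λ³ - tr·λ² + c_1·λ - det, where tr = trace, c_1 = sum of the principal 2×2 minors, det = det(Sigma):
  tr = 8 + 8 + 3 = 19,
  c_1 = (8·8 - (0)²) + (8·3 - (0)²) + (8·3 - (-1)²) = 64 + 24 + 23 = 111,
  det = 8·(8·3 - (-1)²) - (0)·((0)·3 - (-1)·(0)) + (0)·((0)·(-1) - 8·(0)) = 8·(23) - (0)·(0) + (0)·(0) = 184.
  So p(λ) = λ³ - 19λ² + 111λ - 184.
Step 2 — look for an integer root (rational root theorem: any rational root is an integer divisor of 184). Testing λ = 8:
  p(8) = 512 - 1216 + 888 - 184 = 0  ✓
  Dividing out (λ - 8): p(λ) = (λ - 8)(λ² - 11λ + 23).
Step 3 — remaining eigenvalues from the quadratic λ² - 11λ + 23 = 0:
  Δ = 11² - 4·23 = 121 - 92 = 29,  λ = (11 ± √29)/2 = (11 ± 5.3852)/2 ≈ 8.1926 or 2.8074.
  Sorted: λ_1 = 8.1926,  λ_2 = 8,  λ_3 = 2.8074  (check: sum = 19 = tr ✓).

Step 4 — unit eigenvector for λ_1 ≈ 8.1926: v spans the null space of (Sigma - λ_1 I), whose rows are
  r_1 = (-0.1926, 0, 0),  r_2 = (0, -0.1926, -1),  r_3 = (0, -1, -5.1926).
  v is orthogonal to every row, so take v ∝ r_1 × r_2 = ((0)·(-1) - (0)·(-0.1926), (0)·(0) - (-0.1926)·(-1), (-0.1926)·(-0.1926) - (0)·(0)) ≈ (0, -0.1926, 0.0371).
  Rescale (multiply by -1 so the first nonzero entry is positive): u = (0, 0.1926, -0.0371).
  ||u|| = √((0)² + (0.1926)² + (-0.0371)²) = √(0.0385) ≈ 0.1961,  v_1 = u/||u|| ≈ (0, 0.982, -0.1891) (||v_1|| = 1).

λ_1 = 8.1926,  λ_2 = 8,  λ_3 = 2.8074;  v_1 ≈ (0, 0.982, -0.1891)


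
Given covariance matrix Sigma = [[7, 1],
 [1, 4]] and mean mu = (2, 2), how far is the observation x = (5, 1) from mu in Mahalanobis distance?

Step 1 — centre the observation: (x - mu) = (3, -1).

Step 2 — invert Sigma. det(Sigma) = 7·4 - (1)² = 27.
  Sigma^{-1} = (1/det) · [[d, -b], [-b, a]] = [[0.1481, -0.037],
 [-0.037, 0.2593]].

Step 3 — form the quadratic (x - mu)^T · Sigma^{-1} · (x - mu):
  Sigma^{-1} · (x - mu) = (0.4815, -0.3704).
  (x - mu)^T · [Sigma^{-1} · (x - mu)] = (3)·(0.4815) + (-1)·(-0.3704) = 1.8148.

Step 4 — take square root: d = √(1.8148) ≈ 1.3472.

d(x, mu) = √(1.8148) ≈ 1.3472


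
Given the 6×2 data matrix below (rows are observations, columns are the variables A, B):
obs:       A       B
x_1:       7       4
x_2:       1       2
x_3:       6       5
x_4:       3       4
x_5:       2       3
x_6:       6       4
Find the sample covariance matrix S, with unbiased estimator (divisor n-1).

Step 1 — column means:
  mean(A) = (7 + 1 + 6 + 3 + 2 + 6) / 6 = 25/6 = 4.1667
  mean(B) = (4 + 2 + 5 + 4 + 3 + 4) / 6 = 22/6 = 3.6667

Step 2 — sample covariance S[i,j] = (1/(n-1)) · Σ_k (x_{k,i} - mean_i) · (x_{k,j} - mean_j), with n-1 = 5.
  S[A,A] = ((2.8333)·(2.8333) + (-3.1667)·(-3.1667) + (1.8333)·(1.8333) + (-1.1667)·(-1.1667) + (-2.1667)·(-2.1667) + (1.8333)·(1.8333)) / 5 = 30.8333/5 = 6.1667
  S[A,B] = ((2.8333)·(0.3333) + (-3.1667)·(-1.6667) + (1.8333)·(1.3333) + (-1.1667)·(0.3333) + (-2.1667)·(-0.6667) + (1.8333)·(0.3333)) / 5 = 10.3333/5 = 2.0667
  S[B,B] = ((0.3333)·(0.3333) + (-1.6667)·(-1.6667) + (1.3333)·(1.3333) + (0.3333)·(0.3333) + (-0.6667)·(-0.6667) + (0.3333)·(0.3333)) / 5 = 5.3333/5 = 1.0667

S is symmetric (S[j,i] = S[i,j]). Assembling:

S = [[6.1667, 2.0667],
 [2.0667, 1.0667]]


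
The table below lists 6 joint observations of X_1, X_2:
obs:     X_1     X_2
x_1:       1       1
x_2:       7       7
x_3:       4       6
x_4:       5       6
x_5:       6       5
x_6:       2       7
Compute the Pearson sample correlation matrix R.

Step 1 — column means:
  mean(X_1) = (1 + 7 + 4 + 5 + 6 + 2) / 6 = 25/6 = 4.1667
  mean(X_2) = (1 + 7 + 6 + 6 + 5 + 7) / 6 = 32/6 = 5.3333

Step 2 — sample variances and covariances s[i,j] = (1/(n-1)) · Σ_k (x_{k,i} - mean_i) · (x_{k,j} - mean_j), with n-1 = 5:
  s[X_1,X_1] = ((-3.1667)·(-3.1667) + (2.8333)·(2.8333) + (-0.1667)·(-0.1667) + (0.8333)·(0.8333) + (1.8333)·(1.8333) + (-2.1667)·(-2.1667)) / 5 = 26.8333/5 = 5.3667
  s[X_1,X_2] = ((-3.1667)·(-4.3333) + (2.8333)·(1.6667) + (-0.1667)·(0.6667) + (0.8333)·(0.6667) + (1.8333)·(-0.3333) + (-2.1667)·(1.6667)) / 5 = 14.6667/5 = 2.9333
  s[X_2,X_2] = ((-4.3333)·(-4.3333) + (1.6667)·(1.6667) + (0.6667)·(0.6667) + (0.6667)·(0.6667) + (-0.3333)·(-0.3333) + (1.6667)·(1.6667)) / 5 = 25.3333/5 = 5.0667
  Sample standard deviations s_i = √(s[i,i]):
  s(X_1) = √(5.3667) = 2.3166
  s(X_2) = √(5.0667) = 2.2509

Step 3 — r_{ij} = s_{ij} / (s_i · s_j):
  r[X_1,X_1] = 1 (diagonal).
  r[X_1,X_2] = 2.9333 / (2.3166 · 2.2509) = 2.9333 / 5.2145 = 0.5625
  r[X_2,X_2] = 1 (diagonal).

R is symmetric with unit diagonal. Assembling:

R = [[1, 0.5625],
 [0.5625, 1]]


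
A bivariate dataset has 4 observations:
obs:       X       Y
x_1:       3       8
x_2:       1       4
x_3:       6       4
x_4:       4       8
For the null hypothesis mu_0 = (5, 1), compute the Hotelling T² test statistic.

Step 1 — sample mean vector:
  mean(X) = (3 + 1 + 6 + 4) / 4 = 14/4 = 3.5
  mean(Y) = (8 + 4 + 4 + 8) / 4 = 24/4 = 6
  x̄ = (3.5, 6),  deviation x̄ - mu_0 = (3.5, 6) - (5, 1) = (-1.5, 5).

Step 2 — sample covariance matrix, S[i,j] = (1/(n-1)) · Σ_k (x_{k,i} - mean_i) · (x_{k,j} - mean_j), divisor n-1 = 3:
  S[X,X] = ((-0.5)·(-0.5) + (-2.5)·(-2.5) + (2.5)·(2.5) + (0.5)·(0.5)) / 3 = 13/3 = 4.3333
  S[X,Y] = ((-0.5)·(2) + (-2.5)·(-2) + (2.5)·(-2) + (0.5)·(2)) / 3 = 0/3 = 0
  S[Y,Y] = ((2)·(2) + (-2)·(-2) + (-2)·(-2) + (2)·(2)) / 3 = 16/3 = 5.3333
  S = [[4.3333, 0],
 [0, 5.3333]].

Step 3 — invert S. det(S) = 4.3333·5.3333 - (0)² = 23.1111.
  S^{-1} = (1/det) · [[d, -b], [-b, a]] = [[0.2308, 0],
 [0, 0.1875]].

Step 4 — quadratic form (x̄ - mu_0)^T · S^{-1} · (x̄ - mu_0):
  S^{-1} · (x̄ - mu_0) = (-0.3462, 0.9375),
  (x̄ - mu_0)^T · [...] = (-1.5)·(-0.3462) + (5)·(0.9375) = 5.2067.

Step 5 — scale by n: T² = 4 · 5.2067 = 20.8269.

T² ≈ 20.8269


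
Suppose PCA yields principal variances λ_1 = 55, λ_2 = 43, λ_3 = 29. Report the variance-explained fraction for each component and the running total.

Step 1 — total variance = trace(Sigma) = Σ λ_i = 55 + 43 + 29 = 127.

Step 2 — fraction explained by component i = λ_i / Σ λ:
  PC1: 55/127 = 0.4331
  PC2: 43/127 = 0.3386
  PC3: 29/127 = 0.2283

Step 3 — cumulative fraction after k components = (λ_1 + ... + λ_k) / Σ λ:
  k = 1: 55/127 = 0.4331
  k = 2: (55 + 43)/127 = 98/127 = 0.7717
  k = 3: (55 + 43 + 29)/127 = 127/127 = 1

Summary (fraction, with percent):

explained: PC1 0.4331 (43.31%), PC2 0.3386 (33.86%), PC3 0.2283 (22.83%);  cumulative: 0.4331, 0.7717, 1


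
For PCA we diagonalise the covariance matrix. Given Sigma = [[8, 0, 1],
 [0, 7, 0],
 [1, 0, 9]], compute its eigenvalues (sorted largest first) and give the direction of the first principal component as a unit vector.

Step 1 — characteristic polynomial p(λ) = det(λI - Sigma) = λ³ - tr·λ² + c_1·λ - det, where tr = trace, c_1 = sum of the principal 2×2 minors, det = det(Sigma):
  tr = 8 + 7 + 9 = 24,
  c_1 = (8·7 - (0)²) + (8·9 - (1)²) + (7·9 - (0)²) = 56 + 71 + 63 = 190,
  det = 8·(7·9 - (0)²) - (0)·((0)·9 - (0)·(1)) + (1)·((0)·(0) - 7·(1)) = 8·(63) - (0)·(0) + (1)·(-7) = 497.
  So p(λ) = λ³ - 24λ² + 190λ - 497.
Step 2 — look for an integer root (rational root theorem: any rational root is an integer divisor of 497). Testing λ = 7:
  p(7) = 343 - 1176 + 1330 - 497 = 0  ✓
  Dividing out (λ - 7): p(λ) = (λ - 7)(λ² - 17λ + 71).
Step 3 — remaining eigenvalues from the quadratic λ² - 17λ + 71 = 0:
  Δ = 17² - 4·71 = 289 - 284 = 5,  λ = (17 ± √5)/2 = (17 ± 2.2361)/2 ≈ 9.618 or 7.382.
  Sorted: λ_1 = 9.618,  λ_2 = 7.382,  λ_3 = 7  (check: sum = 24 = tr ✓).

Step 4 — unit eigenvector for λ_1 ≈ 9.618: v spans the null space of (Sigma - λ_1 I), whose rows are
  r_1 = (-1.618, 0, 1),  r_2 = (0, -2.618, 0),  r_3 = (1, 0, -0.618).
  v is orthogonal to every row, so take v ∝ r_1 × r_2 = ((0)·(0) - (1)·(-2.618), (1)·(0) - (-1.618)·(0), (-1.618)·(-2.618) - (0)·(0)) ≈ (2.618, 0, 4.2361).
  Let u = (2.618, 0, 4.2361).
  ||u|| = √((2.618)² + (0)² + (4.2361)²) = √(24.7984) ≈ 4.9798,  v_1 = u/||u|| ≈ (0.5257, 0, 0.8507) (||v_1|| = 1).

λ_1 = 9.618,  λ_2 = 7.382,  λ_3 = 7;  v_1 ≈ (0.5257, 0, 0.8507)


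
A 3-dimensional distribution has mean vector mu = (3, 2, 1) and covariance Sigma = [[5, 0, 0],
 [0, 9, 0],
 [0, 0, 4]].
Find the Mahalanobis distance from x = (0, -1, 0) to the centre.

Step 1 — centre the observation: (x - mu) = (-3, -3, -1).

Step 2 — invert Sigma (cofactor / det for 3×3, or solve directly):
  Sigma^{-1} = [[0.2, 0, 0],
 [0, 0.1111, 0],
 [0, 0, 0.25]].

Step 3 — form the quadratic (x - mu)^T · Sigma^{-1} · (x - mu):
  Sigma^{-1} · (x - mu) = (-0.6, -0.3333, -0.25).
  (x - mu)^T · [Sigma^{-1} · (x - mu)] = (-3)·(-0.6) + (-3)·(-0.3333) + (-1)·(-0.25) = 3.05.

Step 4 — take square root: d = √(3.05) ≈ 1.7464.

d(x, mu) = √(3.05) ≈ 1.7464


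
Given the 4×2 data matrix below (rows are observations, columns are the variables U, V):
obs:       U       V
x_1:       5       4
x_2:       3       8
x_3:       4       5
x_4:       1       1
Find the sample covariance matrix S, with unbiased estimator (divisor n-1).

Step 1 — column means:
  mean(U) = (5 + 3 + 4 + 1) / 4 = 13/4 = 3.25
  mean(V) = (4 + 8 + 5 + 1) / 4 = 18/4 = 4.5

Step 2 — sample covariance S[i,j] = (1/(n-1)) · Σ_k (x_{k,i} - mean_i) · (x_{k,j} - mean_j), with n-1 = 3.
  S[U,U] = ((1.75)·(1.75) + (-0.25)·(-0.25) + (0.75)·(0.75) + (-2.25)·(-2.25)) / 3 = 8.75/3 = 2.9167
  S[U,V] = ((1.75)·(-0.5) + (-0.25)·(3.5) + (0.75)·(0.5) + (-2.25)·(-3.5)) / 3 = 6.5/3 = 2.1667
  S[V,V] = ((-0.5)·(-0.5) + (3.5)·(3.5) + (0.5)·(0.5) + (-3.5)·(-3.5)) / 3 = 25/3 = 8.3333

S is symmetric (S[j,i] = S[i,j]). Assembling:

S = [[2.9167, 2.1667],
 [2.1667, 8.3333]]


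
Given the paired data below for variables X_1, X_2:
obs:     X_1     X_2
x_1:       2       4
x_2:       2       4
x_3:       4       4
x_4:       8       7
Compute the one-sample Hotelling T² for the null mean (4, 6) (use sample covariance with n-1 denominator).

Step 1 — sample mean vector:
  mean(X_1) = (2 + 2 + 4 + 8) / 4 = 16/4 = 4
  mean(X_2) = (4 + 4 + 4 + 7) / 4 = 19/4 = 4.75
  x̄ = (4, 4.75),  deviation x̄ - mu_0 = (4, 4.75) - (4, 6) = (0, -1.25).

Step 2 — sample covariance matrix, S[i,j] = (1/(n-1)) · Σ_k (x_{k,i} - mean_i) · (x_{k,j} - mean_j), divisor n-1 = 3:
  S[X_1,X_1] = ((-2)·(-2) + (-2)·(-2) + (0)·(0) + (4)·(4)) / 3 = 24/3 = 8
  S[X_1,X_2] = ((-2)·(-0.75) + (-2)·(-0.75) + (0)·(-0.75) + (4)·(2.25)) / 3 = 12/3 = 4
  S[X_2,X_2] = ((-0.75)·(-0.75) + (-0.75)·(-0.75) + (-0.75)·(-0.75) + (2.25)·(2.25)) / 3 = 6.75/3 = 2.25
  S = [[8, 4],
 [4, 2.25]].

Step 3 — invert S. det(S) = 8·2.25 - (4)² = 2.
  S^{-1} = (1/det) · [[d, -b], [-b, a]] = [[1.125, -2],
 [-2, 4]].

Step 4 — quadratic form (x̄ - mu_0)^T · S^{-1} · (x̄ - mu_0):
  S^{-1} · (x̄ - mu_0) = (2.5, -5),
  (x̄ - mu_0)^T · [...] = (0)·(2.5) + (-1.25)·(-5) = 6.25.

Step 5 — scale by n: T² = 4 · 6.25 = 25.

T² ≈ 25


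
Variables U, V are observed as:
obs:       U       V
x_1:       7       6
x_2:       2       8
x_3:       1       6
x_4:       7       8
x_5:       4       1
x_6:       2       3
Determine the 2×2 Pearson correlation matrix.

Step 1 — column means:
  mean(U) = (7 + 2 + 1 + 7 + 4 + 2) / 6 = 23/6 = 3.8333
  mean(V) = (6 + 8 + 6 + 8 + 1 + 3) / 6 = 32/6 = 5.3333

Step 2 — sample variances and covariances s[i,j] = (1/(n-1)) · Σ_k (x_{k,i} - mean_i) · (x_{k,j} - mean_j), with n-1 = 5:
  s[U,U] = ((3.1667)·(3.1667) + (-1.8333)·(-1.8333) + (-2.8333)·(-2.8333) + (3.1667)·(3.1667) + (0.1667)·(0.1667) + (-1.8333)·(-1.8333)) / 5 = 34.8333/5 = 6.9667
  s[U,V] = ((3.1667)·(0.6667) + (-1.8333)·(2.6667) + (-2.8333)·(0.6667) + (3.1667)·(2.6667) + (0.1667)·(-4.3333) + (-1.8333)·(-2.3333)) / 5 = 7.3333/5 = 1.4667
  s[V,V] = ((0.6667)·(0.6667) + (2.6667)·(2.6667) + (0.6667)·(0.6667) + (2.6667)·(2.6667) + (-4.3333)·(-4.3333) + (-2.3333)·(-2.3333)) / 5 = 39.3333/5 = 7.8667
  Sample standard deviations s_i = √(s[i,i]):
  s(U) = √(6.9667) = 2.6394
  s(V) = √(7.8667) = 2.8048

Step 3 — r_{ij} = s_{ij} / (s_i · s_j):
  r[U,U] = 1 (diagonal).
  r[U,V] = 1.4667 / (2.6394 · 2.8048) = 1.4667 / 7.403 = 0.1981
  r[V,V] = 1 (diagonal).

R is symmetric with unit diagonal. Assembling:

R = [[1, 0.1981],
 [0.1981, 1]]


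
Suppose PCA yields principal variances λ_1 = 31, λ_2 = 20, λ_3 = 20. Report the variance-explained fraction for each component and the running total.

Step 1 — total variance = trace(Sigma) = Σ λ_i = 31 + 20 + 20 = 71.

Step 2 — fraction explained by component i = λ_i / Σ λ:
  PC1: 31/71 = 0.4366
  PC2: 20/71 = 0.2817
  PC3: 20/71 = 0.2817

Step 3 — cumulative fraction after k components = (λ_1 + ... + λ_k) / Σ λ:
  k = 1: 31/71 = 0.4366
  k = 2: (31 + 20)/71 = 51/71 = 0.7183
  k = 3: (31 + 20 + 20)/71 = 71/71 = 1

Summary (fraction, with percent):

explained: PC1 0.4366 (43.66%), PC2 0.2817 (28.17%), PC3 0.2817 (28.17%);  cumulative: 0.4366, 0.7183, 1


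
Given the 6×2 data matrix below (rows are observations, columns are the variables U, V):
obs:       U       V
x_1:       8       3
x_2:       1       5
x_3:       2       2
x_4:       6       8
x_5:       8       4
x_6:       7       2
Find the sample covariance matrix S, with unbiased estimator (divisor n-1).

Step 1 — column means:
  mean(U) = (8 + 1 + 2 + 6 + 8 + 7) / 6 = 32/6 = 5.3333
  mean(V) = (3 + 5 + 2 + 8 + 4 + 2) / 6 = 24/6 = 4

Step 2 — sample covariance S[i,j] = (1/(n-1)) · Σ_k (x_{k,i} - mean_i) · (x_{k,j} - mean_j), with n-1 = 5.
  S[U,U] = ((2.6667)·(2.6667) + (-4.3333)·(-4.3333) + (-3.3333)·(-3.3333) + (0.6667)·(0.6667) + (2.6667)·(2.6667) + (1.6667)·(1.6667)) / 5 = 47.3333/5 = 9.4667
  S[U,V] = ((2.6667)·(-1) + (-4.3333)·(1) + (-3.3333)·(-2) + (0.6667)·(4) + (2.6667)·(0) + (1.6667)·(-2)) / 5 = -1/5 = -0.2
  S[V,V] = ((-1)·(-1) + (1)·(1) + (-2)·(-2) + (4)·(4) + (0)·(0) + (-2)·(-2)) / 5 = 26/5 = 5.2

S is symmetric (S[j,i] = S[i,j]). Assembling:

S = [[9.4667, -0.2],
 [-0.2, 5.2]]


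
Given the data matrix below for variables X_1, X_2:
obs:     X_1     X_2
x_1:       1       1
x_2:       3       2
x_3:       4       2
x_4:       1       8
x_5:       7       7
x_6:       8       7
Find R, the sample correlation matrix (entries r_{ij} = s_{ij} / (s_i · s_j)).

Step 1 — column means:
  mean(X_1) = (1 + 3 + 4 + 1 + 7 + 8) / 6 = 24/6 = 4
  mean(X_2) = (1 + 2 + 2 + 8 + 7 + 7) / 6 = 27/6 = 4.5

Step 2 — sample variances and covariances s[i,j] = (1/(n-1)) · Σ_k (x_{k,i} - mean_i) · (x_{k,j} - mean_j), with n-1 = 5:
  s[X_1,X_1] = ((-3)·(-3) + (-1)·(-1) + (0)·(0) + (-3)·(-3) + (3)·(3) + (4)·(4)) / 5 = 44/5 = 8.8
  s[X_1,X_2] = ((-3)·(-3.5) + (-1)·(-2.5) + (0)·(-2.5) + (-3)·(3.5) + (3)·(2.5) + (4)·(2.5)) / 5 = 20/5 = 4
  s[X_2,X_2] = ((-3.5)·(-3.5) + (-2.5)·(-2.5) + (-2.5)·(-2.5) + (3.5)·(3.5) + (2.5)·(2.5) + (2.5)·(2.5)) / 5 = 49.5/5 = 9.9
  Sample standard deviations s_i = √(s[i,i]):
  s(X_1) = √(8.8) = 2.9665
  s(X_2) = √(9.9) = 3.1464

Step 3 — r_{ij} = s_{ij} / (s_i · s_j):
  r[X_1,X_1] = 1 (diagonal).
  r[X_1,X_2] = 4 / (2.9665 · 3.1464) = 4 / 9.3338 = 0.4285
  r[X_2,X_2] = 1 (diagonal).

R is symmetric with unit diagonal. Assembling:

R = [[1, 0.4285],
 [0.4285, 1]]


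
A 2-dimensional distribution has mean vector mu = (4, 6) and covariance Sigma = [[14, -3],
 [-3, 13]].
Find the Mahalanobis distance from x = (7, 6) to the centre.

Step 1 — centre the observation: (x - mu) = (3, 0).

Step 2 — invert Sigma. det(Sigma) = 14·13 - (-3)² = 173.
  Sigma^{-1} = (1/det) · [[d, -b], [-b, a]] = [[0.0751, 0.0173],
 [0.0173, 0.0809]].

Step 3 — form the quadratic (x - mu)^T · Sigma^{-1} · (x - mu):
  Sigma^{-1} · (x - mu) = (0.2254, 0.052).
  (x - mu)^T · [Sigma^{-1} · (x - mu)] = (3)·(0.2254) + (0)·(0.052) = 0.6763.

Step 4 — take square root: d = √(0.6763) ≈ 0.8224.

d(x, mu) = √(0.6763) ≈ 0.8224


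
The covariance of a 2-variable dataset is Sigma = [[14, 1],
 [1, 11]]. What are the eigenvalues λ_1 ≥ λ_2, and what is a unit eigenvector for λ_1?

Step 1 — characteristic polynomial of 2×2 Sigma:
  det(Sigma - λI) = λ² - trace · λ + det = 0.
  trace = 14 + 11 = 25, det = 14·11 - (1)² = 153.
Step 2 — discriminant:
  Δ = trace² - 4·det = 625 - 612 = 13.
Step 3 — eigenvalues:
  λ = (trace ± √Δ)/2 = (25 ± 3.6056)/2,
  λ_1 = 14.3028,  λ_2 = 10.6972.

Step 4 — unit eigenvector for λ_1: solve (Sigma - λ_1 I)v = 0. First row:
  (14 - 14.3028)·v_x + (1)·v_y = 0, i.e. (-0.3028)·v_x + (1)·v_y = 0,
  so v ∝ (b, λ_1 - a) = (1, 0.3028) = u.
  ||u|| = √((1)² + (0.3028)²) = √(1.0917) ≈ 1.0448,
  v_1 = u/||u|| ≈ (0.9571, 0.2898) (||v_1|| = 1).

λ_1 = 14.3028,  λ_2 = 10.6972;  v_1 ≈ (0.9571, 0.2898)


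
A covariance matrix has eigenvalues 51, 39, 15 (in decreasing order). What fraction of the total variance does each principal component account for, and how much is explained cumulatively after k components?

Step 1 — total variance = trace(Sigma) = Σ λ_i = 51 + 39 + 15 = 105.

Step 2 — fraction explained by component i = λ_i / Σ λ:
  PC1: 51/105 = 0.4857
  PC2: 39/105 = 0.3714
  PC3: 15/105 = 0.1429

Step 3 — cumulative fraction after k components = (λ_1 + ... + λ_k) / Σ λ:
  k = 1: 51/105 = 0.4857
  k = 2: (51 + 39)/105 = 90/105 = 0.8571
  k = 3: (51 + 39 + 15)/105 = 105/105 = 1

Summary (fraction, with percent):

explained: PC1 0.4857 (48.57%), PC2 0.3714 (37.14%), PC3 0.1429 (14.29%);  cumulative: 0.4857, 0.8571, 1


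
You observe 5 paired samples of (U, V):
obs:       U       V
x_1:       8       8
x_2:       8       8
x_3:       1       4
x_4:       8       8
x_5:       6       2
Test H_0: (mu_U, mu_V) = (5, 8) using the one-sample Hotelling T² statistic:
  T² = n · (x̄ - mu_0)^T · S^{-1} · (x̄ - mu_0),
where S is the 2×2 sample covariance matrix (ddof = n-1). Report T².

Step 1 — sample mean vector:
  mean(U) = (8 + 8 + 1 + 8 + 6) / 5 = 31/5 = 6.2
  mean(V) = (8 + 8 + 4 + 8 + 2) / 5 = 30/5 = 6
  x̄ = (6.2, 6),  deviation x̄ - mu_0 = (6.2, 6) - (5, 8) = (1.2, -2).

Step 2 — sample covariance matrix, S[i,j] = (1/(n-1)) · Σ_k (x_{k,i} - mean_i) · (x_{k,j} - mean_j), divisor n-1 = 4:
  S[U,U] = ((1.8)·(1.8) + (1.8)·(1.8) + (-5.2)·(-5.2) + (1.8)·(1.8) + (-0.2)·(-0.2)) / 4 = 36.8/4 = 9.2
  S[U,V] = ((1.8)·(2) + (1.8)·(2) + (-5.2)·(-2) + (1.8)·(2) + (-0.2)·(-4)) / 4 = 22/4 = 5.5
  S[V,V] = ((2)·(2) + (2)·(2) + (-2)·(-2) + (2)·(2) + (-4)·(-4)) / 4 = 32/4 = 8
  S = [[9.2, 5.5],
 [5.5, 8]].

Step 3 — invert S. det(S) = 9.2·8 - (5.5)² = 43.35.
  S^{-1} = (1/det) · [[d, -b], [-b, a]] = [[0.1845, -0.1269],
 [-0.1269, 0.2122]].

Step 4 — quadratic form (x̄ - mu_0)^T · S^{-1} · (x̄ - mu_0):
  S^{-1} · (x̄ - mu_0) = (0.4752, -0.5767),
  (x̄ - mu_0)^T · [...] = (1.2)·(0.4752) + (-2)·(-0.5767) = 1.7236.

Step 5 — scale by n: T² = 5 · 1.7236 = 8.6182.

T² ≈ 8.6182


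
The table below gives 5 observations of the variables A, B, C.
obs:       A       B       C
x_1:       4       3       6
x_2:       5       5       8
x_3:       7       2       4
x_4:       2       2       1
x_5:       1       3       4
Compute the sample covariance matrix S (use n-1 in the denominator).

Step 1 — column means:
  mean(A) = (4 + 5 + 7 + 2 + 1) / 5 = 19/5 = 3.8
  mean(B) = (3 + 5 + 2 + 2 + 3) / 5 = 15/5 = 3
  mean(C) = (6 + 8 + 4 + 1 + 4) / 5 = 23/5 = 4.6

Step 2 — sample covariance S[i,j] = (1/(n-1)) · Σ_k (x_{k,i} - mean_i) · (x_{k,j} - mean_j), with n-1 = 4.
  S[A,A] = ((0.2)·(0.2) + (1.2)·(1.2) + (3.2)·(3.2) + (-1.8)·(-1.8) + (-2.8)·(-2.8)) / 4 = 22.8/4 = 5.7
  S[A,B] = ((0.2)·(0) + (1.2)·(2) + (3.2)·(-1) + (-1.8)·(-1) + (-2.8)·(0)) / 4 = 1/4 = 0.25
  S[A,C] = ((0.2)·(1.4) + (1.2)·(3.4) + (3.2)·(-0.6) + (-1.8)·(-3.6) + (-2.8)·(-0.6)) / 4 = 10.6/4 = 2.65
  S[B,B] = ((0)·(0) + (2)·(2) + (-1)·(-1) + (-1)·(-1) + (0)·(0)) / 4 = 6/4 = 1.5
  S[B,C] = ((0)·(1.4) + (2)·(3.4) + (-1)·(-0.6) + (-1)·(-3.6) + (0)·(-0.6)) / 4 = 11/4 = 2.75
  S[C,C] = ((1.4)·(1.4) + (3.4)·(3.4) + (-0.6)·(-0.6) + (-3.6)·(-3.6) + (-0.6)·(-0.6)) / 4 = 27.2/4 = 6.8

S is symmetric (S[j,i] = S[i,j]). Assembling:

S = [[5.7, 0.25, 2.65],
 [0.25, 1.5, 2.75],
 [2.65, 2.75, 6.8]]


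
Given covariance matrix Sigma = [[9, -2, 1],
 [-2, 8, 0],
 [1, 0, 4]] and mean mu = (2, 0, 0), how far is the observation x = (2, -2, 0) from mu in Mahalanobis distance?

Step 1 — centre the observation: (x - mu) = (0, -2, 0).

Step 2 — invert Sigma (cofactor / det for 3×3, or solve directly):
  Sigma^{-1} = [[0.1212, 0.0303, -0.0303],
 [0.0303, 0.1326, -0.0076],
 [-0.0303, -0.0076, 0.2576]].

Step 3 — form the quadratic (x - mu)^T · Sigma^{-1} · (x - mu):
  Sigma^{-1} · (x - mu) = (-0.0606, -0.2652, 0.0152).
  (x - mu)^T · [Sigma^{-1} · (x - mu)] = (0)·(-0.0606) + (-2)·(-0.2652) + (0)·(0.0152) = 0.5303.

Step 4 — take square root: d = √(0.5303) ≈ 0.7282.

d(x, mu) = √(0.5303) ≈ 0.7282


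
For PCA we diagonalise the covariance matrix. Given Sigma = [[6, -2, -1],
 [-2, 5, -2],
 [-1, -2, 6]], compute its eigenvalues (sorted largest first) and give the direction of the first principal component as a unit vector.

Step 1 — characteristic polynomial p(λ) = det(λI - Sigma) = λ³ - tr·λ² + c_1·λ - det, where tr = trace, c_1 = sum of the principal 2×2 minors, det = det(Sigma):
  tr = 6 + 5 + 6 = 17,
  c_1 = (6·5 - (-2)²) + (6·6 - (-1)²) + (5·6 - (-2)²) = 26 + 35 + 26 = 87,
  det = 6·(5·6 - (-2)²) - (-2)·((-2)·6 - (-2)·(-1)) + (-1)·((-2)·(-2) - 5·(-1)) = 6·(26) - (-2)·(-14) + (-1)·(9) = 119.
  So p(λ) = λ³ - 17λ² + 87λ - 119.
Step 2 — look for an integer root (rational root theorem: any rational root is an integer divisor of 119). Testing λ = 7:
  p(7) = 343 - 833 + 609 - 119 = 0  ✓
  Dividing out (λ - 7): p(λ) = (λ - 7)(λ² - 10λ + 17).
Step 3 — remaining eigenvalues from the quadratic λ² - 10λ + 17 = 0:
  Δ = 10² - 4·17 = 100 - 68 = 32,  λ = (10 ± √32)/2 = (10 ± 5.6569)/2 ≈ 7.8284 or 2.1716.
  Sorted: λ_1 = 7.8284,  λ_2 = 7,  λ_3 = 2.1716  (check: sum = 17 = tr ✓).

Step 4 — unit eigenvector for λ_1 ≈ 7.8284: v spans the null space of (Sigma - λ_1 I), whose rows are
  r_1 = (-1.8284, -2, -1),  r_2 = (-2, -2.8284, -2),  r_3 = (-1, -2, -1.8284).
  v is orthogonal to every row, so take v ∝ r_1 × r_2 = ((-2)·(-2) - (-1)·(-2.8284), (-1)·(-2) - (-1.8284)·(-2), (-1.8284)·(-2.8284) - (-2)·(-2)) ≈ (1.1716, -1.6569, 1.1716).
  Let u = (1.1716, -1.6569, 1.1716).
  ||u|| = √((1.1716)² + (-1.6569)² + (1.1716)²) = √(5.4903) ≈ 2.3431,  v_1 = u/||u|| ≈ (0.5, -0.7071, 0.5) (||v_1|| = 1).

λ_1 = 7.8284,  λ_2 = 7,  λ_3 = 2.1716;  v_1 ≈ (0.5, -0.7071, 0.5)


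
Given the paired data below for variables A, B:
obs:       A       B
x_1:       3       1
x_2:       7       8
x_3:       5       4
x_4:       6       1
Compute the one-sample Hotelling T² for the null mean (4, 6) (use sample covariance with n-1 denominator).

Step 1 — sample mean vector:
  mean(A) = (3 + 7 + 5 + 6) / 4 = 21/4 = 5.25
  mean(B) = (1 + 8 + 4 + 1) / 4 = 14/4 = 3.5
  x̄ = (5.25, 3.5),  deviation x̄ - mu_0 = (5.25, 3.5) - (4, 6) = (1.25, -2.5).

Step 2 — sample covariance matrix, S[i,j] = (1/(n-1)) · Σ_k (x_{k,i} - mean_i) · (x_{k,j} - mean_j), divisor n-1 = 3:
  S[A,A] = ((-2.25)·(-2.25) + (1.75)·(1.75) + (-0.25)·(-0.25) + (0.75)·(0.75)) / 3 = 8.75/3 = 2.9167
  S[A,B] = ((-2.25)·(-2.5) + (1.75)·(4.5) + (-0.25)·(0.5) + (0.75)·(-2.5)) / 3 = 11.5/3 = 3.8333
  S[B,B] = ((-2.5)·(-2.5) + (4.5)·(4.5) + (0.5)·(0.5) + (-2.5)·(-2.5)) / 3 = 33/3 = 11
  S = [[2.9167, 3.8333],
 [3.8333, 11]].

Step 3 — invert S. det(S) = 2.9167·11 - (3.8333)² = 17.3889.
  S^{-1} = (1/det) · [[d, -b], [-b, a]] = [[0.6326, -0.2204],
 [-0.2204, 0.1677]].

Step 4 — quadratic form (x̄ - mu_0)^T · S^{-1} · (x̄ - mu_0):
  S^{-1} · (x̄ - mu_0) = (1.3419, -0.6949),
  (x̄ - mu_0)^T · [...] = (1.25)·(1.3419) + (-2.5)·(-0.6949) = 3.4145.

Step 5 — scale by n: T² = 4 · 3.4145 = 13.6581.

T² ≈ 13.6581


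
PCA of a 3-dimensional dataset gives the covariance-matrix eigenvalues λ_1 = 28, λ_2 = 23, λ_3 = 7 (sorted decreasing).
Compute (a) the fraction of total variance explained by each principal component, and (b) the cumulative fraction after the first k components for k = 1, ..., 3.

Step 1 — total variance = trace(Sigma) = Σ λ_i = 28 + 23 + 7 = 58.

Step 2 — fraction explained by component i = λ_i / Σ λ:
  PC1: 28/58 = 0.4828
  PC2: 23/58 = 0.3966
  PC3: 7/58 = 0.1207

Step 3 — cumulative fraction after k components = (λ_1 + ... + λ_k) / Σ λ:
  k = 1: 28/58 = 0.4828
  k = 2: (28 + 23)/58 = 51/58 = 0.8793
  k = 3: (28 + 23 + 7)/58 = 58/58 = 1

Summary (fraction, with percent):

explained: PC1 0.4828 (48.28%), PC2 0.3966 (39.66%), PC3 0.1207 (12.07%);  cumulative: 0.4828, 0.8793, 1


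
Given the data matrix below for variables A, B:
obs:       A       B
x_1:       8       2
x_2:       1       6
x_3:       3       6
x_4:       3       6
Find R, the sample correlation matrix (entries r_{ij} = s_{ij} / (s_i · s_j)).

Step 1 — column means:
  mean(A) = (8 + 1 + 3 + 3) / 4 = 15/4 = 3.75
  mean(B) = (2 + 6 + 6 + 6) / 4 = 20/4 = 5

Step 2 — sample variances and covariances s[i,j] = (1/(n-1)) · Σ_k (x_{k,i} - mean_i) · (x_{k,j} - mean_j), with n-1 = 3:
  s[A,A] = ((4.25)·(4.25) + (-2.75)·(-2.75) + (-0.75)·(-0.75) + (-0.75)·(-0.75)) / 3 = 26.75/3 = 8.9167
  s[A,B] = ((4.25)·(-3) + (-2.75)·(1) + (-0.75)·(1) + (-0.75)·(1)) / 3 = -17/3 = -5.6667
  s[B,B] = ((-3)·(-3) + (1)·(1) + (1)·(1) + (1)·(1)) / 3 = 12/3 = 4
  Sample standard deviations s_i = √(s[i,i]):
  s(A) = √(8.9167) = 2.9861
  s(B) = √(4) = 2

Step 3 — r_{ij} = s_{ij} / (s_i · s_j):
  r[A,A] = 1 (diagonal).
  r[A,B] = -5.6667 / (2.9861 · 2) = -5.6667 / 5.9722 = -0.9488
  r[B,B] = 1 (diagonal).

R is symmetric with unit diagonal. Assembling:

R = [[1, -0.9488],
 [-0.9488, 1]]


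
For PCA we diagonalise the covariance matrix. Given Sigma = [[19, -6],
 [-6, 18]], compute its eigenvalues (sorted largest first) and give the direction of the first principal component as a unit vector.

Step 1 — characteristic polynomial of 2×2 Sigma:
  det(Sigma - λI) = λ² - trace · λ + det = 0.
  trace = 19 + 18 = 37, det = 19·18 - (-6)² = 306.
Step 2 — discriminant:
  Δ = trace² - 4·det = 1369 - 1224 = 145.
Step 3 — eigenvalues:
  λ = (trace ± √Δ)/2 = (37 ± 12.0416)/2,
  λ_1 = 24.5208,  λ_2 = 12.4792.

Step 4 — unit eigenvector for λ_1: solve (Sigma - λ_1 I)v = 0. First row:
  (19 - 24.5208)·v_x + (-6)·v_y = 0, i.e. (-5.5208)·v_x + (-6)·v_y = 0,
  so v ∝ (b, λ_1 - a) = (-6, 5.5208); multiply by -1 so the first entry is positive: u = (6, -5.5208).
  ||u|| = √((6)² + (-5.5208)²) = √(66.4792) ≈ 8.1535,
  v_1 = u/||u|| ≈ (0.7359, -0.6771) (||v_1|| = 1).

λ_1 = 24.5208,  λ_2 = 12.4792;  v_1 ≈ (0.7359, -0.6771)


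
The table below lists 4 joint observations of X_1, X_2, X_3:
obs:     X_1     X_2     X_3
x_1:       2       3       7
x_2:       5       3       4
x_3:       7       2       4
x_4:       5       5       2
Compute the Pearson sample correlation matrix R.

Step 1 — column means:
  mean(X_1) = (2 + 5 + 7 + 5) / 4 = 19/4 = 4.75
  mean(X_2) = (3 + 3 + 2 + 5) / 4 = 13/4 = 3.25
  mean(X_3) = (7 + 4 + 4 + 2) / 4 = 17/4 = 4.25

Step 2 — sample variances and covariances s[i,j] = (1/(n-1)) · Σ_k (x_{k,i} - mean_i) · (x_{k,j} - mean_j), with n-1 = 3:
  s[X_1,X_1] = ((-2.75)·(-2.75) + (0.25)·(0.25) + (2.25)·(2.25) + (0.25)·(0.25)) / 3 = 12.75/3 = 4.25
  s[X_1,X_2] = ((-2.75)·(-0.25) + (0.25)·(-0.25) + (2.25)·(-1.25) + (0.25)·(1.75)) / 3 = -1.75/3 = -0.5833
  s[X_1,X_3] = ((-2.75)·(2.75) + (0.25)·(-0.25) + (2.25)·(-0.25) + (0.25)·(-2.25)) / 3 = -8.75/3 = -2.9167
  s[X_2,X_2] = ((-0.25)·(-0.25) + (-0.25)·(-0.25) + (-1.25)·(-1.25) + (1.75)·(1.75)) / 3 = 4.75/3 = 1.5833
  s[X_2,X_3] = ((-0.25)·(2.75) + (-0.25)·(-0.25) + (-1.25)·(-0.25) + (1.75)·(-2.25)) / 3 = -4.25/3 = -1.4167
  s[X_3,X_3] = ((2.75)·(2.75) + (-0.25)·(-0.25) + (-0.25)·(-0.25) + (-2.25)·(-2.25)) / 3 = 12.75/3 = 4.25
  Sample standard deviations s_i = √(s[i,i]):
  s(X_1) = √(4.25) = 2.0616
  s(X_2) = √(1.5833) = 1.2583
  s(X_3) = √(4.25) = 2.0616

Step 3 — r_{ij} = s_{ij} / (s_i · s_j):
  r[X_1,X_1] = 1 (diagonal).
  r[X_1,X_2] = -0.5833 / (2.0616 · 1.2583) = -0.5833 / 2.5941 = -0.2249
  r[X_1,X_3] = -2.9167 / (2.0616 · 2.0616) = -2.9167 / 4.25 = -0.6863
  r[X_2,X_2] = 1 (diagonal).
  r[X_2,X_3] = -1.4167 / (1.2583 · 2.0616) = -1.4167 / 2.5941 = -0.5461
  r[X_3,X_3] = 1 (diagonal).

R is symmetric with unit diagonal. Assembling:

R = [[1, -0.2249, -0.6863],
 [-0.2249, 1, -0.5461],
 [-0.6863, -0.5461, 1]]


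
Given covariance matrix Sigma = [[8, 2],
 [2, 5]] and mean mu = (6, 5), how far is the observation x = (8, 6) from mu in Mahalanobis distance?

Step 1 — centre the observation: (x - mu) = (2, 1).

Step 2 — invert Sigma. det(Sigma) = 8·5 - (2)² = 36.
  Sigma^{-1} = (1/det) · [[d, -b], [-b, a]] = [[0.1389, -0.0556],
 [-0.0556, 0.2222]].

Step 3 — form the quadratic (x - mu)^T · Sigma^{-1} · (x - mu):
  Sigma^{-1} · (x - mu) = (0.2222, 0.1111).
  (x - mu)^T · [Sigma^{-1} · (x - mu)] = (2)·(0.2222) + (1)·(0.1111) = 0.5556.

Step 4 — take square root: d = √(0.5556) ≈ 0.7454.

d(x, mu) = √(0.5556) ≈ 0.7454


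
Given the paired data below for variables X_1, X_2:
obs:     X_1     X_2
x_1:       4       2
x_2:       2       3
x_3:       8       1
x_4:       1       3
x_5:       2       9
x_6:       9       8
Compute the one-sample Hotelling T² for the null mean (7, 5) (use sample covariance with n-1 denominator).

Step 1 — sample mean vector:
  mean(X_1) = (4 + 2 + 8 + 1 + 2 + 9) / 6 = 26/6 = 4.3333
  mean(X_2) = (2 + 3 + 1 + 3 + 9 + 8) / 6 = 26/6 = 4.3333
  x̄ = (4.3333, 4.3333),  deviation x̄ - mu_0 = (4.3333, 4.3333) - (7, 5) = (-2.6667, -0.6667).

Step 2 — sample covariance matrix, S[i,j] = (1/(n-1)) · Σ_k (x_{k,i} - mean_i) · (x_{k,j} - mean_j), divisor n-1 = 5:
  S[X_1,X_1] = ((-0.3333)·(-0.3333) + (-2.3333)·(-2.3333) + (3.6667)·(3.6667) + (-3.3333)·(-3.3333) + (-2.3333)·(-2.3333) + (4.6667)·(4.6667)) / 5 = 57.3333/5 = 11.4667
  S[X_1,X_2] = ((-0.3333)·(-2.3333) + (-2.3333)·(-1.3333) + (3.6667)·(-3.3333) + (-3.3333)·(-1.3333) + (-2.3333)·(4.6667) + (4.6667)·(3.6667)) / 5 = 2.3333/5 = 0.4667
  S[X_2,X_2] = ((-2.3333)·(-2.3333) + (-1.3333)·(-1.3333) + (-3.3333)·(-3.3333) + (-1.3333)·(-1.3333) + (4.6667)·(4.6667) + (3.6667)·(3.6667)) / 5 = 55.3333/5 = 11.0667
  S = [[11.4667, 0.4667],
 [0.4667, 11.0667]].

Step 3 — invert S. det(S) = 11.4667·11.0667 - (0.4667)² = 126.68.
  S^{-1} = (1/det) · [[d, -b], [-b, a]] = [[0.0874, -0.0037],
 [-0.0037, 0.0905]].

Step 4 — quadratic form (x̄ - mu_0)^T · S^{-1} · (x̄ - mu_0):
  S^{-1} · (x̄ - mu_0) = (-0.2305, -0.0505),
  (x̄ - mu_0)^T · [...] = (-2.6667)·(-0.2305) + (-0.6667)·(-0.0505) = 0.6484.

Step 5 — scale by n: T² = 6 · 0.6484 = 3.8901.

T² ≈ 3.8901


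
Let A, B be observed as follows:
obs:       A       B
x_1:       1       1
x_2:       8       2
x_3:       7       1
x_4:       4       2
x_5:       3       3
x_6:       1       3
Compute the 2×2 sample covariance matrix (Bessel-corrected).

Step 1 — column means:
  mean(A) = (1 + 8 + 7 + 4 + 3 + 1) / 6 = 24/6 = 4
  mean(B) = (1 + 2 + 1 + 2 + 3 + 3) / 6 = 12/6 = 2

Step 2 — sample covariance S[i,j] = (1/(n-1)) · Σ_k (x_{k,i} - mean_i) · (x_{k,j} - mean_j), with n-1 = 5.
  S[A,A] = ((-3)·(-3) + (4)·(4) + (3)·(3) + (0)·(0) + (-1)·(-1) + (-3)·(-3)) / 5 = 44/5 = 8.8
  S[A,B] = ((-3)·(-1) + (4)·(0) + (3)·(-1) + (0)·(0) + (-1)·(1) + (-3)·(1)) / 5 = -4/5 = -0.8
  S[B,B] = ((-1)·(-1) + (0)·(0) + (-1)·(-1) + (0)·(0) + (1)·(1) + (1)·(1)) / 5 = 4/5 = 0.8

S is symmetric (S[j,i] = S[i,j]). Assembling:

S = [[8.8, -0.8],
 [-0.8, 0.8]]


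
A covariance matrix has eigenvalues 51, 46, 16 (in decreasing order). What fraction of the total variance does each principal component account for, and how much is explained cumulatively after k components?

Step 1 — total variance = trace(Sigma) = Σ λ_i = 51 + 46 + 16 = 113.

Step 2 — fraction explained by component i = λ_i / Σ λ:
  PC1: 51/113 = 0.4513
  PC2: 46/113 = 0.4071
  PC3: 16/113 = 0.1416

Step 3 — cumulative fraction after k components = (λ_1 + ... + λ_k) / Σ λ:
  k = 1: 51/113 = 0.4513
  k = 2: (51 + 46)/113 = 97/113 = 0.8584
  k = 3: (51 + 46 + 16)/113 = 113/113 = 1

Summary (fraction, with percent):

explained: PC1 0.4513 (45.13%), PC2 0.4071 (40.71%), PC3 0.1416 (14.16%);  cumulative: 0.4513, 0.8584, 1


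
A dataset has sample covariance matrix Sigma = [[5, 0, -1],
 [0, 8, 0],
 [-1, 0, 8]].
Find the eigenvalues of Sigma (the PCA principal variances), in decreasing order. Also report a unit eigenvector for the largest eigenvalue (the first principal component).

Step 1 — characteristic polynomial p(λ) = det(λI - Sigma) = λ³ - tr·λ² + c_1·λ - det, where tr = trace, c_1 = sum of the principal 2×2 minors, det = det(Sigma):
  tr = 5 + 8 + 8 = 21,
  c_1 = (5·8 - (0)²) + (5·8 - (-1)²) + (8·8 - (0)²) = 40 + 39 + 64 = 143,
  det = 5·(8·8 - (0)²) - (0)·((0)·8 - (0)·(-1)) + (-1)·((0)·(0) - 8·(-1)) = 5·(64) - (0)·(0) + (-1)·(8) = 312.
  So p(λ) = λ³ - 21λ² + 143λ - 312.
Step 2 — look for an integer root (rational root theorem: any rational root is an integer divisor of 312). Testing λ = 8:
  p(8) = 512 - 1344 + 1144 - 312 = 0  ✓
  Dividing out (λ - 8): p(λ) = (λ - 8)(λ² - 13λ + 39).
Step 3 — remaining eigenvalues from the quadratic λ² - 13λ + 39 = 0:
  Δ = 13² - 4·39 = 169 - 156 = 13,  λ = (13 ± √13)/2 = (13 ± 3.6056)/2 ≈ 8.3028 or 4.6972.
  Sorted: λ_1 = 8.3028,  λ_2 = 8,  λ_3 = 4.6972  (check: sum = 21 = tr ✓).

Step 4 — unit eigenvector for λ_1 ≈ 8.3028: v spans the null space of (Sigma - λ_1 I), whose rows are
  r_1 = (-3.3028, 0, -1),  r_2 = (0, -0.3028, 0),  r_3 = (-1, 0, -0.3028).
  v is orthogonal to every row, so take v ∝ r_1 × r_2 = ((0)·(0) - (-1)·(-0.3028), (-1)·(0) - (-3.3028)·(0), (-3.3028)·(-0.3028) - (0)·(0)) ≈ (-0.3028, 0, 1).
  Rescale (multiply by -1 so the first nonzero entry is positive): u = (0.3028, 0, -1).
  ||u|| = √((0.3028)² + (0)² + (-1)²) = √(1.0917) ≈ 1.0448,  v_1 = u/||u|| ≈ (0.2898, 0, -0.9571) (||v_1|| = 1).

λ_1 = 8.3028,  λ_2 = 8,  λ_3 = 4.6972;  v_1 ≈ (0.2898, 0, -0.9571)


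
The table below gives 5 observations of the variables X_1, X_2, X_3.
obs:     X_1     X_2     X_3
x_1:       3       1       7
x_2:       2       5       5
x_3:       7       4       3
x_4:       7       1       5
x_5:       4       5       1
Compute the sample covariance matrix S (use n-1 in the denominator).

Step 1 — column means:
  mean(X_1) = (3 + 2 + 7 + 7 + 4) / 5 = 23/5 = 4.6
  mean(X_2) = (1 + 5 + 4 + 1 + 5) / 5 = 16/5 = 3.2
  mean(X_3) = (7 + 5 + 3 + 5 + 1) / 5 = 21/5 = 4.2

Step 2 — sample covariance S[i,j] = (1/(n-1)) · Σ_k (x_{k,i} - mean_i) · (x_{k,j} - mean_j), with n-1 = 4.
  S[X_1,X_1] = ((-1.6)·(-1.6) + (-2.6)·(-2.6) + (2.4)·(2.4) + (2.4)·(2.4) + (-0.6)·(-0.6)) / 4 = 21.2/4 = 5.3
  S[X_1,X_2] = ((-1.6)·(-2.2) + (-2.6)·(1.8) + (2.4)·(0.8) + (2.4)·(-2.2) + (-0.6)·(1.8)) / 4 = -5.6/4 = -1.4
  S[X_1,X_3] = ((-1.6)·(2.8) + (-2.6)·(0.8) + (2.4)·(-1.2) + (2.4)·(0.8) + (-0.6)·(-3.2)) / 4 = -5.6/4 = -1.4
  S[X_2,X_2] = ((-2.2)·(-2.2) + (1.8)·(1.8) + (0.8)·(0.8) + (-2.2)·(-2.2) + (1.8)·(1.8)) / 4 = 16.8/4 = 4.2
  S[X_2,X_3] = ((-2.2)·(2.8) + (1.8)·(0.8) + (0.8)·(-1.2) + (-2.2)·(0.8) + (1.8)·(-3.2)) / 4 = -13.2/4 = -3.3
  S[X_3,X_3] = ((2.8)·(2.8) + (0.8)·(0.8) + (-1.2)·(-1.2) + (0.8)·(0.8) + (-3.2)·(-3.2)) / 4 = 20.8/4 = 5.2

S is symmetric (S[j,i] = S[i,j]). Assembling:

S = [[5.3, -1.4, -1.4],
 [-1.4, 4.2, -3.3],
 [-1.4, -3.3, 5.2]]


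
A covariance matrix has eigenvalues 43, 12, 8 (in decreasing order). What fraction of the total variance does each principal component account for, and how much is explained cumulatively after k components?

Step 1 — total variance = trace(Sigma) = Σ λ_i = 43 + 12 + 8 = 63.

Step 2 — fraction explained by component i = λ_i / Σ λ:
  PC1: 43/63 = 0.6825
  PC2: 12/63 = 0.1905
  PC3: 8/63 = 0.127

Step 3 — cumulative fraction after k components = (λ_1 + ... + λ_k) / Σ λ:
  k = 1: 43/63 = 0.6825
  k = 2: (43 + 12)/63 = 55/63 = 0.873
  k = 3: (43 + 12 + 8)/63 = 63/63 = 1

Summary (fraction, with percent):

explained: PC1 0.6825 (68.25%), PC2 0.1905 (19.05%), PC3 0.127 (12.7%);  cumulative: 0.6825, 0.873, 1


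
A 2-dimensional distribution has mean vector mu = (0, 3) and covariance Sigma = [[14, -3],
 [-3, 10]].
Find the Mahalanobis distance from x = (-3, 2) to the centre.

Step 1 — centre the observation: (x - mu) = (-3, -1).

Step 2 — invert Sigma. det(Sigma) = 14·10 - (-3)² = 131.
  Sigma^{-1} = (1/det) · [[d, -b], [-b, a]] = [[0.0763, 0.0229],
 [0.0229, 0.1069]].

Step 3 — form the quadratic (x - mu)^T · Sigma^{-1} · (x - mu):
  Sigma^{-1} · (x - mu) = (-0.2519, -0.1756).
  (x - mu)^T · [Sigma^{-1} · (x - mu)] = (-3)·(-0.2519) + (-1)·(-0.1756) = 0.9313.

Step 4 — take square root: d = √(0.9313) ≈ 0.965.

d(x, mu) = √(0.9313) ≈ 0.965


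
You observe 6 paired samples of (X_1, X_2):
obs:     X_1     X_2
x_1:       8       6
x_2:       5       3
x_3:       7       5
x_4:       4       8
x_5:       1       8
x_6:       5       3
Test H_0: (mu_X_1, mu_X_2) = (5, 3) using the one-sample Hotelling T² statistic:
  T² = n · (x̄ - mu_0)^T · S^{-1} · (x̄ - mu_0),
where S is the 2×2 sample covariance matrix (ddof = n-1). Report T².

Step 1 — sample mean vector:
  mean(X_1) = (8 + 5 + 7 + 4 + 1 + 5) / 6 = 30/6 = 5
  mean(X_2) = (6 + 3 + 5 + 8 + 8 + 3) / 6 = 33/6 = 5.5
  x̄ = (5, 5.5),  deviation x̄ - mu_0 = (5, 5.5) - (5, 3) = (0, 2.5).

Step 2 — sample covariance matrix, S[i,j] = (1/(n-1)) · Σ_k (x_{k,i} - mean_i) · (x_{k,j} - mean_j), divisor n-1 = 5:
  S[X_1,X_1] = ((3)·(3) + (0)·(0) + (2)·(2) + (-1)·(-1) + (-4)·(-4) + (0)·(0)) / 5 = 30/5 = 6
  S[X_1,X_2] = ((3)·(0.5) + (0)·(-2.5) + (2)·(-0.5) + (-1)·(2.5) + (-4)·(2.5) + (0)·(-2.5)) / 5 = -12/5 = -2.4
  S[X_2,X_2] = ((0.5)·(0.5) + (-2.5)·(-2.5) + (-0.5)·(-0.5) + (2.5)·(2.5) + (2.5)·(2.5) + (-2.5)·(-2.5)) / 5 = 25.5/5 = 5.1
  S = [[6, -2.4],
 [-2.4, 5.1]].

Step 3 — invert S. det(S) = 6·5.1 - (-2.4)² = 24.84.
  S^{-1} = (1/det) · [[d, -b], [-b, a]] = [[0.2053, 0.0966],
 [0.0966, 0.2415]].

Step 4 — quadratic form (x̄ - mu_0)^T · S^{-1} · (x̄ - mu_0):
  S^{-1} · (x̄ - mu_0) = (0.2415, 0.6039),
  (x̄ - mu_0)^T · [...] = (0)·(0.2415) + (2.5)·(0.6039) = 1.5097.

Step 5 — scale by n: T² = 6 · 1.5097 = 9.058.

T² ≈ 9.058


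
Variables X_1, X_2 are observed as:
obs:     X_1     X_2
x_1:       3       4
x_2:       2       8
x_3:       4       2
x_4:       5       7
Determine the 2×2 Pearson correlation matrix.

Step 1 — column means:
  mean(X_1) = (3 + 2 + 4 + 5) / 4 = 14/4 = 3.5
  mean(X_2) = (4 + 8 + 2 + 7) / 4 = 21/4 = 5.25

Step 2 — sample variances and covariances s[i,j] = (1/(n-1)) · Σ_k (x_{k,i} - mean_i) · (x_{k,j} - mean_j), with n-1 = 3:
  s[X_1,X_1] = ((-0.5)·(-0.5) + (-1.5)·(-1.5) + (0.5)·(0.5) + (1.5)·(1.5)) / 3 = 5/3 = 1.6667
  s[X_1,X_2] = ((-0.5)·(-1.25) + (-1.5)·(2.75) + (0.5)·(-3.25) + (1.5)·(1.75)) / 3 = -2.5/3 = -0.8333
  s[X_2,X_2] = ((-1.25)·(-1.25) + (2.75)·(2.75) + (-3.25)·(-3.25) + (1.75)·(1.75)) / 3 = 22.75/3 = 7.5833
  Sample standard deviations s_i = √(s[i,i]):
  s(X_1) = √(1.6667) = 1.291
  s(X_2) = √(7.5833) = 2.7538

Step 3 — r_{ij} = s_{ij} / (s_i · s_j):
  r[X_1,X_1] = 1 (diagonal).
  r[X_1,X_2] = -0.8333 / (1.291 · 2.7538) = -0.8333 / 3.5551 = -0.2344
  r[X_2,X_2] = 1 (diagonal).

R is symmetric with unit diagonal. Assembling:

R = [[1, -0.2344],
 [-0.2344, 1]]
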